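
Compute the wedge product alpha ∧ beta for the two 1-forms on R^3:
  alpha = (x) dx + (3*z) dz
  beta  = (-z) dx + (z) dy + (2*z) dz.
alpha ∧ beta = (x*z) dx ∧ dy + (z*(2*x + 3*z)) dx ∧ dz + (-3*z^2) dy ∧ dz

Distribute the wedge, using dx_i ∧ dx_j = -dx_j ∧ dx_i and dx_i ∧ dx_i = 0. For each pair (i, j) with i < j, the coefficient of dx_i ∧ dx_j in alpha ∧ beta is (alpha_i * beta_j - alpha_j * beta_i). Collecting: alpha ∧ beta = (x*z) dx ∧ dy + (z*(2*x + 3*z)) dx ∧ dz + (-3*z^2) dy ∧ dz.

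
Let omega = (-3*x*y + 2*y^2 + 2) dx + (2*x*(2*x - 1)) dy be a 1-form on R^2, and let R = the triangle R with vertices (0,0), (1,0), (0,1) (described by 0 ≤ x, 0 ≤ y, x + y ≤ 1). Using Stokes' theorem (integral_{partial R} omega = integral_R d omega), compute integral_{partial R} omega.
integral_(partial R) omega = 1/6

Stokes: integral_partial_R omega = integral_R d omega with d omega = (∂Q/∂x - ∂P/∂y) dx ∧ dy.
  ∂Q/∂x = 8*x - 2
  ∂P/∂y = -3*x + 4*y
  integrand = ∂Q/∂x - ∂P/∂y = 11*x - 4*y - 2.
Integrating over R: integral_0^1 integral_0^{1-x} (11*x - 4*y - 2) dy dx = 1/6.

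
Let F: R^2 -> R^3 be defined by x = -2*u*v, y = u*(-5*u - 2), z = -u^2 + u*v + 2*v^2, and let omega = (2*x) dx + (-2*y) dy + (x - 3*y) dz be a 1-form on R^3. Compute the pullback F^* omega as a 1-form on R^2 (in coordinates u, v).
F^* omega = (u*(-130*u^2 + 19*u*v - 72*u + 6*v^2 + 6*v - 8)) du + (u*(15*u^2 + 66*u*v + 6*u - 8*v^2 + 24*v)) dv

Using F^*(f dg) = (f ∘ F) d(g ∘ F), substitute each coordinate x_i by F_i(u, v) in f_i, and replace dx_i by d F_i = (∂F_i/∂u) du + (∂F_i/∂v) dv.
  For the x component: f_1(F) = -4*u*v; d F_1 = (-2*v) du + (-2*u) dv
  For the y component: f_2(F) = 2*u*(5*u + 2); d F_2 = (-10*u - 2) du + (0) dv
  For the z component: f_3(F) = u*(15*u - 2*v + 6); d F_3 = (-2*u + v) du + (u + 4*v) dv
Combining and collecting du, dv coefficients:
  coeff of du: u*(-130*u^2 + 19*u*v - 72*u + 6*v^2 + 6*v - 8)
  coeff of dv: u*(15*u^2 + 66*u*v + 6*u - 8*v^2 + 24*v)
F^* omega = (u*(-130*u^2 + 19*u*v - 72*u + 6*v^2 + 6*v - 8)) du + (u*(15*u^2 + 66*u*v + 6*u - 8*v^2 + 24*v)) dv.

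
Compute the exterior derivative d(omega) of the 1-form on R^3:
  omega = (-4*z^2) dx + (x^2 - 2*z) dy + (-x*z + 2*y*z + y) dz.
d(omega) = (2*x) dx ∧ dy + (7*z) dx ∧ dz + (2*z + 3) dy ∧ dz

For a 1-form omega = sum_i f_i dx_i, the exterior derivative is
  d(omega) = sum_{i < j} (∂f_j/∂x_i - ∂f_i/∂x_j) dx_i ∧ dx_j.
  coefficient of dx ∧ dy: ∂f_2/∂x - ∂f_1/∂y = ∂(x^2 - 2*z)/∂x - ∂(-4*z^2)/∂y = 2*x
  coefficient of dx ∧ dz: ∂f_3/∂x - ∂f_1/∂z = ∂(-x*z + 2*y*z + y)/∂x - ∂(-4*z^2)/∂z = 7*z
  coefficient of dy ∧ dz: ∂f_3/∂y - ∂f_2/∂z = ∂(-x*z + 2*y*z + y)/∂y - ∂(x^2 - 2*z)/∂z = 2*z + 3
Assembling: d(omega) = (2*x) dx ∧ dy + (7*z) dx ∧ dz + (2*z + 3) dy ∧ dz.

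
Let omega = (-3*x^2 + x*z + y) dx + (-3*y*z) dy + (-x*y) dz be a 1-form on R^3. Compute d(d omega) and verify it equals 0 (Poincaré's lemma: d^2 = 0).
d(d omega) = 0

Step 1: d omega = sum_{i<j} (∂f_j/∂x_i - ∂f_i/∂x_j) dx_i ∧ dx_j:
  coeff of dx ∧ dy: -1
  coeff of dx ∧ dz: -x - y
  coeff of dy ∧ dz: -x + 3*y
Step 2: Apply d again to each 2-form coefficient. The only possible 3-form in R^3 is dx ∧ dy ∧ dz, with coefficient
  ∂(coeff of dy∧dz)/∂x - ∂(coeff of dx∧dz)/∂y + ∂(coeff of dx∧dy)/∂z
  = ∂/∂x (-x + 3*y) - ∂/∂y (-x - y) + ∂/∂z (-1).
Each of these terms simplifies to sums of mixed partials that cancel in pairs. The result is 0 (by equality of mixed partials for smooth functions — Schwarz / Clairaut).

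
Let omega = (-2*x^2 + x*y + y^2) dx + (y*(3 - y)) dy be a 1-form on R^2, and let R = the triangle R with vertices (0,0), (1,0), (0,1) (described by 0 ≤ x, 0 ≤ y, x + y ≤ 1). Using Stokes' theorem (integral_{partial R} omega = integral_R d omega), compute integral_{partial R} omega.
integral_(partial R) omega = -1/2

Stokes: integral_partial_R omega = integral_R d omega with d omega = (∂Q/∂x - ∂P/∂y) dx ∧ dy.
  ∂Q/∂x = 0
  ∂P/∂y = x + 2*y
  integrand = ∂Q/∂x - ∂P/∂y = -x - 2*y.
Integrating over R: integral_0^1 integral_0^{1-x} (-x - 2*y) dy dx = -1/2.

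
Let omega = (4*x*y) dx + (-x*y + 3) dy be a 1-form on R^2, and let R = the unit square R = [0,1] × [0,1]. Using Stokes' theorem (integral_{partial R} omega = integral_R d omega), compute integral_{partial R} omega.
integral_(partial R) omega = -5/2

Stokes: integral_partial_R omega = integral_R d omega with d omega = (∂Q/∂x - ∂P/∂y) dx ∧ dy.
  ∂Q/∂x = -y
  ∂P/∂y = 4*x
  integrand = ∂Q/∂x - ∂P/∂y = -4*x - y.
Integrating over R: integral_0^1 integral_0^1 (-4*x - y) dx dy = -5/2.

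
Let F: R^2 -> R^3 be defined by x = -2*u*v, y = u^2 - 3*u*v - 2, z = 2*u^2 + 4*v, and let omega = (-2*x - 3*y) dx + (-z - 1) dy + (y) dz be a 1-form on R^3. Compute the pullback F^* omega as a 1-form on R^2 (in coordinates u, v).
F^* omega = (-26*u*v^2 - 8*u*v - 10*u + 12*v^2 - 9*v) du + (12*u^3 - 26*u^2*v + 4*u^2 - 9*u - 8) dv

Using F^*(f dg) = (f ∘ F) d(g ∘ F), substitute each coordinate x_i by F_i(u, v) in f_i, and replace dx_i by d F_i = (∂F_i/∂u) du + (∂F_i/∂v) dv.
  For the x component: f_1(F) = -3*u^2 + 13*u*v + 6; d F_1 = (-2*v) du + (-2*u) dv
  For the y component: f_2(F) = -2*u^2 - 4*v - 1; d F_2 = (2*u - 3*v) du + (-3*u) dv
  For the z component: f_3(F) = u^2 - 3*u*v - 2; d F_3 = (4*u) du + (4) dv
Combining and collecting du, dv coefficients:
  coeff of du: -26*u*v^2 - 8*u*v - 10*u + 12*v^2 - 9*v
  coeff of dv: 12*u^3 - 26*u^2*v + 4*u^2 - 9*u - 8
F^* omega = (-26*u*v^2 - 8*u*v - 10*u + 12*v^2 - 9*v) du + (12*u^3 - 26*u^2*v + 4*u^2 - 9*u - 8) dv.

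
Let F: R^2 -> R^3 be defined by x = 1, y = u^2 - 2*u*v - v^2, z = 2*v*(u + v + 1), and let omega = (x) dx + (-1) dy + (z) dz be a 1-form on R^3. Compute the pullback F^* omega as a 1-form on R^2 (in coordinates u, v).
F^* omega = (4*u*v^2 - 2*u + 4*v^3 + 4*v^2 + 2*v) du + (4*u^2*v + 12*u*v^2 + 8*u*v + 2*u + 8*v^3 + 12*v^2 + 6*v) dv

Using F^*(f dg) = (f ∘ F) d(g ∘ F), substitute each coordinate x_i by F_i(u, v) in f_i, and replace dx_i by d F_i = (∂F_i/∂u) du + (∂F_i/∂v) dv.
  For the x component: f_1(F) = 1; d F_1 = (0) du + (0) dv
  For the y component: f_2(F) = -1; d F_2 = (2*u - 2*v) du + (-2*u - 2*v) dv
  For the z component: f_3(F) = 2*v*(u + v + 1); d F_3 = (2*v) du + (2*u + 4*v + 2) dv
Combining and collecting du, dv coefficients:
  coeff of du: 4*u*v^2 - 2*u + 4*v^3 + 4*v^2 + 2*v
  coeff of dv: 4*u^2*v + 12*u*v^2 + 8*u*v + 2*u + 8*v^3 + 12*v^2 + 6*v
F^* omega = (4*u*v^2 - 2*u + 4*v^3 + 4*v^2 + 2*v) du + (4*u^2*v + 12*u*v^2 + 8*u*v + 2*u + 8*v^3 + 12*v^2 + 6*v) dv.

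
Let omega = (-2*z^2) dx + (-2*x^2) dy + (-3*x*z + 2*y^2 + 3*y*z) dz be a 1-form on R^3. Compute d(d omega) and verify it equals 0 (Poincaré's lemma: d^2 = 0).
d(d omega) = 0

Step 1: d omega = sum_{i<j} (∂f_j/∂x_i - ∂f_i/∂x_j) dx_i ∧ dx_j:
  coeff of dx ∧ dy: -4*x
  coeff of dx ∧ dz: z
  coeff of dy ∧ dz: 4*y + 3*z
Step 2: Apply d again to each 2-form coefficient. The only possible 3-form in R^3 is dx ∧ dy ∧ dz, with coefficient
  ∂(coeff of dy∧dz)/∂x - ∂(coeff of dx∧dz)/∂y + ∂(coeff of dx∧dy)/∂z
  = ∂/∂x (4*y + 3*z) - ∂/∂y (z) + ∂/∂z (-4*x).
Each of these terms simplifies to sums of mixed partials that cancel in pairs. The result is 0 (by equality of mixed partials for smooth functions — Schwarz / Clairaut).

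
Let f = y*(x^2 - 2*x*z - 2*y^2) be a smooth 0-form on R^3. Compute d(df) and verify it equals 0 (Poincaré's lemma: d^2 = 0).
d(df) = 0

Step 1: df = sum_i (∂f/∂x_i) dx_i = (2*y*(x - z)) dx + (x^2 - 2*x*z - 6*y^2) dy + (-2*x*y) dz.
Step 2: Apply d again. Using the 1-form formula, the coefficient of dx ∧ dy in d(df) is ∂^2 f/∂x ∂y - ∂^2 f/∂y ∂x = (2*x - 2*z) - (2*x - 2*z) = 0 (equality of mixed partials for smooth f).
Similarly for dx ∧ dz and dy ∧ dz — all coefficients vanish. So d(df) = 0.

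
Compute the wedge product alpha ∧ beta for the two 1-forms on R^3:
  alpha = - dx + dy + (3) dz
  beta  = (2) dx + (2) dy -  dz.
alpha ∧ beta = (-4) dx ∧ dy + (-5) dx ∧ dz + (-7) dy ∧ dz

Distribute the wedge, using dx_i ∧ dx_j = -dx_j ∧ dx_i and dx_i ∧ dx_i = 0. For each pair (i, j) with i < j, the coefficient of dx_i ∧ dx_j in alpha ∧ beta is (alpha_i * beta_j - alpha_j * beta_i). Collecting: alpha ∧ beta = (-4) dx ∧ dy + (-5) dx ∧ dz + (-7) dy ∧ dz.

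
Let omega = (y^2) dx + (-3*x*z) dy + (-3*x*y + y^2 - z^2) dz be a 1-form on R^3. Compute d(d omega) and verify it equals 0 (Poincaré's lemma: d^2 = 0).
d(d omega) = 0

Step 1: d omega = sum_{i<j} (∂f_j/∂x_i - ∂f_i/∂x_j) dx_i ∧ dx_j:
  coeff of dx ∧ dy: -2*y - 3*z
  coeff of dx ∧ dz: -3*y
  coeff of dy ∧ dz: 2*y
Step 2: Apply d again to each 2-form coefficient. The only possible 3-form in R^3 is dx ∧ dy ∧ dz, with coefficient
  ∂(coeff of dy∧dz)/∂x - ∂(coeff of dx∧dz)/∂y + ∂(coeff of dx∧dy)/∂z
  = ∂/∂x (2*y) - ∂/∂y (-3*y) + ∂/∂z (-2*y - 3*z).
Each of these terms simplifies to sums of mixed partials that cancel in pairs. The result is 0 (by equality of mixed partials for smooth functions — Schwarz / Clairaut).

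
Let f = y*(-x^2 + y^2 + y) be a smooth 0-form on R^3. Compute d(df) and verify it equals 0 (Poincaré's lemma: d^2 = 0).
d(df) = 0

Step 1: df = sum_i (∂f/∂x_i) dx_i = (-2*x*y) dx + (-x^2 + 3*y^2 + 2*y) dy + (0) dz.
Step 2: Apply d again. Using the 1-form formula, the coefficient of dx ∧ dy in d(df) is ∂^2 f/∂x ∂y - ∂^2 f/∂y ∂x = (-2*x) - (-2*x) = 0 (equality of mixed partials for smooth f).
Similarly for dx ∧ dz and dy ∧ dz — all coefficients vanish. So d(df) = 0.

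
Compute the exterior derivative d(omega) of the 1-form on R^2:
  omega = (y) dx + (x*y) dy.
d(omega) = (y - 1) dx ∧ dy

For a 1-form omega = sum_i f_i dx_i, the exterior derivative is
  d(omega) = sum_{i < j} (∂f_j/∂x_i - ∂f_i/∂x_j) dx_i ∧ dx_j.
  coefficient of dx ∧ dy: ∂f_2/∂x - ∂f_1/∂y = ∂(x*y)/∂x - ∂(y)/∂y = y - 1
Assembling: d(omega) = (y - 1) dx ∧ dy.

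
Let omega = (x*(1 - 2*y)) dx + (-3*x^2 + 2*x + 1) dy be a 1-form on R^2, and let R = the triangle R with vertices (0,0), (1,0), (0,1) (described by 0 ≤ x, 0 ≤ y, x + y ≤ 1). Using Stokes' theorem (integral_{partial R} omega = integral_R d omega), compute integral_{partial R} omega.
integral_(partial R) omega = 1/3

Stokes: integral_partial_R omega = integral_R d omega with d omega = (∂Q/∂x - ∂P/∂y) dx ∧ dy.
  ∂Q/∂x = 2 - 6*x
  ∂P/∂y = -2*x
  integrand = ∂Q/∂x - ∂P/∂y = 2 - 4*x.
Integrating over R: integral_0^1 integral_0^{1-x} (2 - 4*x) dy dx = 1/3.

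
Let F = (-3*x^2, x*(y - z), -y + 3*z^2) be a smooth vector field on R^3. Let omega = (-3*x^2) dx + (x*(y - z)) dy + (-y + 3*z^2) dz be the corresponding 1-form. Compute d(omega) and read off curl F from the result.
d(omega) = (x - 1) dy ∧ dz + (0) dz ∧ dx + (y - z) dx ∧ dy; curl F = (x - 1, 0, y - z)

d omega = sum_{i<j} (∂f_j/∂x_i - ∂f_i/∂x_j) dx_i ∧ dx_j. Under the identification (dy ∧ dz, dz ∧ dx, dx ∧ dy) ↔ (e_x, e_y, e_z), the coefficients are exactly the components of curl F. Compute:
  ∂R/∂y - ∂Q/∂z = (-1) - (-x) = x - 1
  ∂P/∂z - ∂R/∂x = (0) - (0) = 0
  ∂Q/∂x - ∂P/∂y = (y - z) - (0) = y - z.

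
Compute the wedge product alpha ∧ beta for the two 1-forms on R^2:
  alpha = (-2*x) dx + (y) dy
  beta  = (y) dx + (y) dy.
alpha ∧ beta = (-y*(2*x + y)) dx ∧ dy

Distribute the wedge, using dx_i ∧ dx_j = -dx_j ∧ dx_i and dx_i ∧ dx_i = 0. For each pair (i, j) with i < j, the coefficient of dx_i ∧ dx_j in alpha ∧ beta is (alpha_i * beta_j - alpha_j * beta_i). Collecting: alpha ∧ beta = (-y*(2*x + y)) dx ∧ dy.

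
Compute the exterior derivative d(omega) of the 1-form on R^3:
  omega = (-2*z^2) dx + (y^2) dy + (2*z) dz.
d(omega) = (4*z) dx ∧ dz

For a 1-form omega = sum_i f_i dx_i, the exterior derivative is
  d(omega) = sum_{i < j} (∂f_j/∂x_i - ∂f_i/∂x_j) dx_i ∧ dx_j.
  coefficient of dx ∧ dz: ∂f_3/∂x - ∂f_1/∂z = ∂(2*z)/∂x - ∂(-2*z^2)/∂z = 4*z
Assembling: d(omega) = (4*z) dx ∧ dz.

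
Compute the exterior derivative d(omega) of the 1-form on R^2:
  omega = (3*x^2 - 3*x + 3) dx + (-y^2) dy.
d(omega) = 0

For a 1-form omega = sum_i f_i dx_i, the exterior derivative is
  d(omega) = sum_{i < j} (∂f_j/∂x_i - ∂f_i/∂x_j) dx_i ∧ dx_j.

Assembling: d(omega) = 0.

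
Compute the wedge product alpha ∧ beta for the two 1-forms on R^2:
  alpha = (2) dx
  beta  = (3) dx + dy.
alpha ∧ beta = (2) dx ∧ dy

Distribute the wedge, using dx_i ∧ dx_j = -dx_j ∧ dx_i and dx_i ∧ dx_i = 0. For each pair (i, j) with i < j, the coefficient of dx_i ∧ dx_j in alpha ∧ beta is (alpha_i * beta_j - alpha_j * beta_i). Collecting: alpha ∧ beta = (2) dx ∧ dy.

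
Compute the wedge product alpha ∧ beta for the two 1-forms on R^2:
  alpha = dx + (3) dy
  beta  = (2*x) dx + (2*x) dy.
alpha ∧ beta = (-4*x) dx ∧ dy

Distribute the wedge, using dx_i ∧ dx_j = -dx_j ∧ dx_i and dx_i ∧ dx_i = 0. For each pair (i, j) with i < j, the coefficient of dx_i ∧ dx_j in alpha ∧ beta is (alpha_i * beta_j - alpha_j * beta_i). Collecting: alpha ∧ beta = (-4*x) dx ∧ dy.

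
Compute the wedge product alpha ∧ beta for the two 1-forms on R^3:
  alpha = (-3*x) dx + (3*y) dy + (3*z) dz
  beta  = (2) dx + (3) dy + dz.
alpha ∧ beta = (-9*x - 6*y) dx ∧ dy + (-3*x - 6*z) dx ∧ dz + (3*y - 9*z) dy ∧ dz

Distribute the wedge, using dx_i ∧ dx_j = -dx_j ∧ dx_i and dx_i ∧ dx_i = 0. For each pair (i, j) with i < j, the coefficient of dx_i ∧ dx_j in alpha ∧ beta is (alpha_i * beta_j - alpha_j * beta_i). Collecting: alpha ∧ beta = (-9*x - 6*y) dx ∧ dy + (-3*x - 6*z) dx ∧ dz + (3*y - 9*z) dy ∧ dz.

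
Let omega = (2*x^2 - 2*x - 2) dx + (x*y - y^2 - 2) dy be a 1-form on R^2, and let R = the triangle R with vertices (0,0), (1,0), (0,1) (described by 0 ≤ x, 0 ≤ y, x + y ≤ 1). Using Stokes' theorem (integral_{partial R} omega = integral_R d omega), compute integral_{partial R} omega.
integral_(partial R) omega = 1/6

Stokes: integral_partial_R omega = integral_R d omega with d omega = (∂Q/∂x - ∂P/∂y) dx ∧ dy.
  ∂Q/∂x = y
  ∂P/∂y = 0
  integrand = ∂Q/∂x - ∂P/∂y = y.
Integrating over R: integral_0^1 integral_0^{1-x} (y) dy dx = 1/6.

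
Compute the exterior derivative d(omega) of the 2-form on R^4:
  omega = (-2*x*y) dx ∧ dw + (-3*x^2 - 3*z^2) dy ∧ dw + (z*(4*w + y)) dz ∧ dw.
d(omega) = (-4*x) dx ∧ dy ∧ dw + (7*z) dy ∧ dz ∧ dw

For a 2-form omega = sum_{i<j} g_{ij} dx_i ∧ dx_j, the exterior derivative is
  d(omega) = sum_{i<j} d(g_{ij}) ∧ dx_i ∧ dx_j = sum_{i<j, k} (∂g_{ij}/∂x_k) dx_k ∧ dx_i ∧ dx_j.
Expand each term, using dx_k ∧ dx_i ∧ dx_j = sgn(permutation) dx_{(a)} ∧ dx_{(b)} ∧ dx_{(c)} with (a < b < c) sorted:
  d(-2*x*y) includes (∂/∂y)(-2*x*y) dy = (-2*x) dy, which multiplied by dx ∧ dw gives (2*x) dx ∧ dy ∧ dw
  d(-3*x^2 - 3*z^2) includes (∂/∂x)(-3*x^2 - 3*z^2) dx = (-6*x) dx, which multiplied by dy ∧ dw gives (-6*x) dx ∧ dy ∧ dw
  d(-3*x^2 - 3*z^2) includes (∂/∂z)(-3*x^2 - 3*z^2) dz = (-6*z) dz, which multiplied by dy ∧ dw gives (6*z) dy ∧ dz ∧ dw
  d(z*(4*w + y)) includes (∂/∂y)(z*(4*w + y)) dy = (z) dy, which multiplied by dz ∧ dw gives (z) dy ∧ dz ∧ dw
Collecting like 3-forms: d(omega) = (-4*x) dx ∧ dy ∧ dw + (7*z) dy ∧ dz ∧ dw.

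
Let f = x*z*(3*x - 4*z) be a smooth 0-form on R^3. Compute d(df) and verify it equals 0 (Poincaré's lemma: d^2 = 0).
d(df) = 0

Step 1: df = sum_i (∂f/∂x_i) dx_i = (2*z*(3*x - 2*z)) dx + (0) dy + (x*(3*x - 8*z)) dz.
Step 2: Apply d again. Using the 1-form formula, the coefficient of dx ∧ dy in d(df) is ∂^2 f/∂x ∂y - ∂^2 f/∂y ∂x = (0) - (0) = 0 (equality of mixed partials for smooth f).
Similarly for dx ∧ dz and dy ∧ dz — all coefficients vanish. So d(df) = 0.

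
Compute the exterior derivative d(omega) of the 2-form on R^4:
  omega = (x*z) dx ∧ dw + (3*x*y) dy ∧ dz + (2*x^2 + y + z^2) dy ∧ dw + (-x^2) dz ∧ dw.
d(omega) = (-3*x) dx ∧ dz ∧ dw + (3*y) dx ∧ dy ∧ dz + (4*x) dx ∧ dy ∧ dw + (-2*z) dy ∧ dz ∧ dw

For a 2-form omega = sum_{i<j} g_{ij} dx_i ∧ dx_j, the exterior derivative is
  d(omega) = sum_{i<j} d(g_{ij}) ∧ dx_i ∧ dx_j = sum_{i<j, k} (∂g_{ij}/∂x_k) dx_k ∧ dx_i ∧ dx_j.
Expand each term, using dx_k ∧ dx_i ∧ dx_j = sgn(permutation) dx_{(a)} ∧ dx_{(b)} ∧ dx_{(c)} with (a < b < c) sorted:
  d(x*z) includes (∂/∂z)(x*z) dz = (x) dz, which multiplied by dx ∧ dw gives (-x) dx ∧ dz ∧ dw
  d(3*x*y) includes (∂/∂x)(3*x*y) dx = (3*y) dx, which multiplied by dy ∧ dz gives (3*y) dx ∧ dy ∧ dz
  d(2*x^2 + y + z^2) includes (∂/∂x)(2*x^2 + y + z^2) dx = (4*x) dx, which multiplied by dy ∧ dw gives (4*x) dx ∧ dy ∧ dw
  d(2*x^2 + y + z^2) includes (∂/∂z)(2*x^2 + y + z^2) dz = (2*z) dz, which multiplied by dy ∧ dw gives (-2*z) dy ∧ dz ∧ dw
  d(-x^2) includes (∂/∂x)(-x^2) dx = (-2*x) dx, which multiplied by dz ∧ dw gives (-2*x) dx ∧ dz ∧ dw
Collecting like 3-forms: d(omega) = (-3*x) dx ∧ dz ∧ dw + (3*y) dx ∧ dy ∧ dz + (4*x) dx ∧ dy ∧ dw + (-2*z) dy ∧ dz ∧ dw.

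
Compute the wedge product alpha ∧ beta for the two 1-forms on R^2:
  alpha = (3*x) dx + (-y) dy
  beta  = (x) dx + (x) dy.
alpha ∧ beta = (x*(3*x + y)) dx ∧ dy

Distribute the wedge, using dx_i ∧ dx_j = -dx_j ∧ dx_i and dx_i ∧ dx_i = 0. For each pair (i, j) with i < j, the coefficient of dx_i ∧ dx_j in alpha ∧ beta is (alpha_i * beta_j - alpha_j * beta_i). Collecting: alpha ∧ beta = (x*(3*x + y)) dx ∧ dy.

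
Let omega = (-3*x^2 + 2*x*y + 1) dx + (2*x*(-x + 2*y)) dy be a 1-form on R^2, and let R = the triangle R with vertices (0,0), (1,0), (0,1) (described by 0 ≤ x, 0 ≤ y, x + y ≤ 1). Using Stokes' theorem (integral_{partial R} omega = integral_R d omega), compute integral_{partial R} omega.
integral_(partial R) omega = -1/3

Stokes: integral_partial_R omega = integral_R d omega with d omega = (∂Q/∂x - ∂P/∂y) dx ∧ dy.
  ∂Q/∂x = -4*x + 4*y
  ∂P/∂y = 2*x
  integrand = ∂Q/∂x - ∂P/∂y = -6*x + 4*y.
Integrating over R: integral_0^1 integral_0^{1-x} (-6*x + 4*y) dy dx = -1/3.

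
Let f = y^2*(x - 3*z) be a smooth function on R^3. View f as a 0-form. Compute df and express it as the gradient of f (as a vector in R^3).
df = (y^2) dx + (2*y*(x - 3*z)) dy + (-3*y^2) dz; grad f = (y^2, 2*y*(x - 3*z), -3*y^2)

For a 0-form f, d f = (∂f/∂x) dx + (∂f/∂y) dy + (∂f/∂z) dz. The components of the vector representation are exactly the entries of grad f in Cartesian coordinates:
  ∂f/∂x = y^2
  ∂f/∂y = 2*y*(x - 3*z)
  ∂f/∂z = -3*y^2.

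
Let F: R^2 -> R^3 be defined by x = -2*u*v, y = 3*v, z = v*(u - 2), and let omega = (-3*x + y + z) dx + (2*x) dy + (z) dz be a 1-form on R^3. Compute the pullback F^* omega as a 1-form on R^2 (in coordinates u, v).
F^* omega = (v^2*(-13*u - 4)) du + (v*(-13*u^2 - 18*u + 4)) dv

Using F^*(f dg) = (f ∘ F) d(g ∘ F), substitute each coordinate x_i by F_i(u, v) in f_i, and replace dx_i by d F_i = (∂F_i/∂u) du + (∂F_i/∂v) dv.
  For the x component: f_1(F) = v*(7*u + 1); d F_1 = (-2*v) du + (-2*u) dv
  For the y component: f_2(F) = -4*u*v; d F_2 = (0) du + (3) dv
  For the z component: f_3(F) = v*(u - 2); d F_3 = (v) du + (u - 2) dv
Combining and collecting du, dv coefficients:
  coeff of du: v^2*(-13*u - 4)
  coeff of dv: v*(-13*u^2 - 18*u + 4)
F^* omega = (v^2*(-13*u - 4)) du + (v*(-13*u^2 - 18*u + 4)) dv.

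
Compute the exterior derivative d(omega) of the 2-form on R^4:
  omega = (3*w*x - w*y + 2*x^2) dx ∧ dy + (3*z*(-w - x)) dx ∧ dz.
d(omega) = (3*x - y) dx ∧ dy ∧ dw + (-3*z) dx ∧ dz ∧ dw

For a 2-form omega = sum_{i<j} g_{ij} dx_i ∧ dx_j, the exterior derivative is
  d(omega) = sum_{i<j} d(g_{ij}) ∧ dx_i ∧ dx_j = sum_{i<j, k} (∂g_{ij}/∂x_k) dx_k ∧ dx_i ∧ dx_j.
Expand each term, using dx_k ∧ dx_i ∧ dx_j = sgn(permutation) dx_{(a)} ∧ dx_{(b)} ∧ dx_{(c)} with (a < b < c) sorted:
  d(3*w*x - w*y + 2*x^2) includes (∂/∂w)(3*w*x - w*y + 2*x^2) dw = (3*x - y) dw, which multiplied by dx ∧ dy gives (3*x - y) dx ∧ dy ∧ dw
  d(3*z*(-w - x)) includes (∂/∂w)(3*z*(-w - x)) dw = (-3*z) dw, which multiplied by dx ∧ dz gives (-3*z) dx ∧ dz ∧ dw
Collecting like 3-forms: d(omega) = (3*x - y) dx ∧ dy ∧ dw + (-3*z) dx ∧ dz ∧ dw.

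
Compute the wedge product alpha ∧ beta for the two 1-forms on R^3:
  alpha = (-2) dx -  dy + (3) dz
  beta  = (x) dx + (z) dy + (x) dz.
alpha ∧ beta = (x - 2*z) dx ∧ dy + (-5*x) dx ∧ dz + (-x - 3*z) dy ∧ dz

Distribute the wedge, using dx_i ∧ dx_j = -dx_j ∧ dx_i and dx_i ∧ dx_i = 0. For each pair (i, j) with i < j, the coefficient of dx_i ∧ dx_j in alpha ∧ beta is (alpha_i * beta_j - alpha_j * beta_i). Collecting: alpha ∧ beta = (x - 2*z) dx ∧ dy + (-5*x) dx ∧ dz + (-x - 3*z) dy ∧ dz.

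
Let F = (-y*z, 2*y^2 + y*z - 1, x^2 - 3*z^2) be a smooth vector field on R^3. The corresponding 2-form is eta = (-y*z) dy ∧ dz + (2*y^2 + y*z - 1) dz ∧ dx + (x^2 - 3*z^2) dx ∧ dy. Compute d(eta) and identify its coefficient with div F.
d(eta) = (4*y - 5*z) dx ∧ dy ∧ dz; div F = 4*y - 5*z

For a 2-form in R^3 of the form above, applying d gives a 3-form with coefficient ∂P/∂x + ∂Q/∂y + ∂R/∂z:
  ∂P/∂x = 0
  ∂Q/∂y = 4*y + z
  ∂R/∂z = -6*z
Sum = 4*y - 5*z, which is exactly div F.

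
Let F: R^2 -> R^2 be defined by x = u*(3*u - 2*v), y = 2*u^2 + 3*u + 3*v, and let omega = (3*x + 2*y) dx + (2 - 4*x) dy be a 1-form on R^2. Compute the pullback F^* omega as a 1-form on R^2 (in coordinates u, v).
F^* omega = (30*u^3 - 30*u^2*v + 12*u*v^2 + 48*u*v + 8*u - 12*v^2 + 6) du + (-26*u^3 + 12*u^2*v - 48*u^2 + 12*u*v + 6) dv

Using F^*(f dg) = (f ∘ F) d(g ∘ F), substitute each coordinate x_i by F_i(u, v) in f_i, and replace dx_i by d F_i = (∂F_i/∂u) du + (∂F_i/∂v) dv.
  For the x component: f_1(F) = 13*u^2 - 6*u*v + 6*u + 6*v; d F_1 = (6*u - 2*v) du + (-2*u) dv
  For the y component: f_2(F) = -12*u^2 + 8*u*v + 2; d F_2 = (4*u + 3) du + (3) dv
Combining and collecting du, dv coefficients:
  coeff of du: 30*u^3 - 30*u^2*v + 12*u*v^2 + 48*u*v + 8*u - 12*v^2 + 6
  coeff of dv: -26*u^3 + 12*u^2*v - 48*u^2 + 12*u*v + 6
F^* omega = (30*u^3 - 30*u^2*v + 12*u*v^2 + 48*u*v + 8*u - 12*v^2 + 6) du + (-26*u^3 + 12*u^2*v - 48*u^2 + 12*u*v + 6) dv.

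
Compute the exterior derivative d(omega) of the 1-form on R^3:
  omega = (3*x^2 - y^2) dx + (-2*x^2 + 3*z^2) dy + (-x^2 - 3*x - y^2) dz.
d(omega) = (-4*x + 2*y) dx ∧ dy + (-2*x - 3) dx ∧ dz + (-2*y - 6*z) dy ∧ dz

For a 1-form omega = sum_i f_i dx_i, the exterior derivative is
  d(omega) = sum_{i < j} (∂f_j/∂x_i - ∂f_i/∂x_j) dx_i ∧ dx_j.
  coefficient of dx ∧ dy: ∂f_2/∂x - ∂f_1/∂y = ∂(-2*x^2 + 3*z^2)/∂x - ∂(3*x^2 - y^2)/∂y = -4*x + 2*y
  coefficient of dx ∧ dz: ∂f_3/∂x - ∂f_1/∂z = ∂(-x^2 - 3*x - y^2)/∂x - ∂(3*x^2 - y^2)/∂z = -2*x - 3
  coefficient of dy ∧ dz: ∂f_3/∂y - ∂f_2/∂z = ∂(-x^2 - 3*x - y^2)/∂y - ∂(-2*x^2 + 3*z^2)/∂z = -2*y - 6*z
Assembling: d(omega) = (-4*x + 2*y) dx ∧ dy + (-2*x - 3) dx ∧ dz + (-2*y - 6*z) dy ∧ dz.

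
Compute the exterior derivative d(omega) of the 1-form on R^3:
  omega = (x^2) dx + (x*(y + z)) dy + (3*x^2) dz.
d(omega) = (y + z) dx ∧ dy + (6*x) dx ∧ dz + (-x) dy ∧ dz

For a 1-form omega = sum_i f_i dx_i, the exterior derivative is
  d(omega) = sum_{i < j} (∂f_j/∂x_i - ∂f_i/∂x_j) dx_i ∧ dx_j.
  coefficient of dx ∧ dy: ∂f_2/∂x - ∂f_1/∂y = ∂(x*(y + z))/∂x - ∂(x^2)/∂y = y + z
  coefficient of dx ∧ dz: ∂f_3/∂x - ∂f_1/∂z = ∂(3*x^2)/∂x - ∂(x^2)/∂z = 6*x
  coefficient of dy ∧ dz: ∂f_3/∂y - ∂f_2/∂z = ∂(3*x^2)/∂y - ∂(x*(y + z))/∂z = -x
Assembling: d(omega) = (y + z) dx ∧ dy + (6*x) dx ∧ dz + (-x) dy ∧ dz.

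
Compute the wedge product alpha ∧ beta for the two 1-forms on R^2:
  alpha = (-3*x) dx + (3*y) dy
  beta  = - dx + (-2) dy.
alpha ∧ beta = (6*x + 3*y) dx ∧ dy

Distribute the wedge, using dx_i ∧ dx_j = -dx_j ∧ dx_i and dx_i ∧ dx_i = 0. For each pair (i, j) with i < j, the coefficient of dx_i ∧ dx_j in alpha ∧ beta is (alpha_i * beta_j - alpha_j * beta_i). Collecting: alpha ∧ beta = (6*x + 3*y) dx ∧ dy.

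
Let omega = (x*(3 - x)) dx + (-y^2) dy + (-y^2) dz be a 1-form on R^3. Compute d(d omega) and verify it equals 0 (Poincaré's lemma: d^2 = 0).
d(d omega) = 0

Step 1: d omega = sum_{i<j} (∂f_j/∂x_i - ∂f_i/∂x_j) dx_i ∧ dx_j:
  coeff of dx ∧ dy: 0
  coeff of dx ∧ dz: 0
  coeff of dy ∧ dz: -2*y
Step 2: Apply d again to each 2-form coefficient. The only possible 3-form in R^3 is dx ∧ dy ∧ dz, with coefficient
  ∂(coeff of dy∧dz)/∂x - ∂(coeff of dx∧dz)/∂y + ∂(coeff of dx∧dy)/∂z
  = ∂/∂x (-2*y) - ∂/∂y (0) + ∂/∂z (0).
Each of these terms simplifies to sums of mixed partials that cancel in pairs. The result is 0 (by equality of mixed partials for smooth functions — Schwarz / Clairaut).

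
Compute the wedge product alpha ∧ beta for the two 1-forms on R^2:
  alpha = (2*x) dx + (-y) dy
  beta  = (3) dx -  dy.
alpha ∧ beta = (-2*x + 3*y) dx ∧ dy

Distribute the wedge, using dx_i ∧ dx_j = -dx_j ∧ dx_i and dx_i ∧ dx_i = 0. For each pair (i, j) with i < j, the coefficient of dx_i ∧ dx_j in alpha ∧ beta is (alpha_i * beta_j - alpha_j * beta_i). Collecting: alpha ∧ beta = (-2*x + 3*y) dx ∧ dy.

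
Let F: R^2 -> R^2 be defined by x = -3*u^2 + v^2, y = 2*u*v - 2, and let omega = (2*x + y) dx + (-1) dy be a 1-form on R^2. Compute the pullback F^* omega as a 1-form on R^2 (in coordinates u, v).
F^* omega = (36*u^3 - 12*u^2*v - 12*u*v^2 + 12*u - 2*v) du + (-12*u^2*v + 4*u*v^2 - 2*u + 4*v^3 - 4*v) dv

Using F^*(f dg) = (f ∘ F) d(g ∘ F), substitute each coordinate x_i by F_i(u, v) in f_i, and replace dx_i by d F_i = (∂F_i/∂u) du + (∂F_i/∂v) dv.
  For the x component: f_1(F) = -6*u^2 + 2*u*v + 2*v^2 - 2; d F_1 = (-6*u) du + (2*v) dv
  For the y component: f_2(F) = -1; d F_2 = (2*v) du + (2*u) dv
Combining and collecting du, dv coefficients:
  coeff of du: 36*u^3 - 12*u^2*v - 12*u*v^2 + 12*u - 2*v
  coeff of dv: -12*u^2*v + 4*u*v^2 - 2*u + 4*v^3 - 4*v
F^* omega = (36*u^3 - 12*u^2*v - 12*u*v^2 + 12*u - 2*v) du + (-12*u^2*v + 4*u*v^2 - 2*u + 4*v^3 - 4*v) dv.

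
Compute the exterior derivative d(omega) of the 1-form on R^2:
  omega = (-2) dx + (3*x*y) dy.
d(omega) = (3*y) dx ∧ dy

For a 1-form omega = sum_i f_i dx_i, the exterior derivative is
  d(omega) = sum_{i < j} (∂f_j/∂x_i - ∂f_i/∂x_j) dx_i ∧ dx_j.
  coefficient of dx ∧ dy: ∂f_2/∂x - ∂f_1/∂y = ∂(3*x*y)/∂x - ∂(-2)/∂y = 3*y
Assembling: d(omega) = (3*y) dx ∧ dy.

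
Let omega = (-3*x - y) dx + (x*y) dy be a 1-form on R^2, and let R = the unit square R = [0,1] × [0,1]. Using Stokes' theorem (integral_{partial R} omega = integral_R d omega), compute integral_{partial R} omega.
integral_(partial R) omega = 3/2

Stokes: integral_partial_R omega = integral_R d omega with d omega = (∂Q/∂x - ∂P/∂y) dx ∧ dy.
  ∂Q/∂x = y
  ∂P/∂y = -1
  integrand = ∂Q/∂x - ∂P/∂y = y + 1.
Integrating over R: integral_0^1 integral_0^1 (y + 1) dx dy = 3/2.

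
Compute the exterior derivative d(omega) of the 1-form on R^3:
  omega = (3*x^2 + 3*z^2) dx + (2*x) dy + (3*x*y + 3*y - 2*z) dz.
d(omega) = (2) dx ∧ dy + (3*y - 6*z) dx ∧ dz + (3*x + 3) dy ∧ dz

For a 1-form omega = sum_i f_i dx_i, the exterior derivative is
  d(omega) = sum_{i < j} (∂f_j/∂x_i - ∂f_i/∂x_j) dx_i ∧ dx_j.
  coefficient of dx ∧ dy: ∂f_2/∂x - ∂f_1/∂y = ∂(2*x)/∂x - ∂(3*x^2 + 3*z^2)/∂y = 2
  coefficient of dx ∧ dz: ∂f_3/∂x - ∂f_1/∂z = ∂(3*x*y + 3*y - 2*z)/∂x - ∂(3*x^2 + 3*z^2)/∂z = 3*y - 6*z
  coefficient of dy ∧ dz: ∂f_3/∂y - ∂f_2/∂z = ∂(3*x*y + 3*y - 2*z)/∂y - ∂(2*x)/∂z = 3*x + 3
Assembling: d(omega) = (2) dx ∧ dy + (3*y - 6*z) dx ∧ dz + (3*x + 3) dy ∧ dz.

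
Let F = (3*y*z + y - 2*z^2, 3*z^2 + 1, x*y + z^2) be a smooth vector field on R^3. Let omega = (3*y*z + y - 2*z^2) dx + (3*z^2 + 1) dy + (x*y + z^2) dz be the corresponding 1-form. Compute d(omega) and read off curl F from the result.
d(omega) = (x - 6*z) dy ∧ dz + (2*y - 4*z) dz ∧ dx + (-3*z - 1) dx ∧ dy; curl F = (x - 6*z, 2*y - 4*z, -3*z - 1)

d omega = sum_{i<j} (∂f_j/∂x_i - ∂f_i/∂x_j) dx_i ∧ dx_j. Under the identification (dy ∧ dz, dz ∧ dx, dx ∧ dy) ↔ (e_x, e_y, e_z), the coefficients are exactly the components of curl F. Compute:
  ∂R/∂y - ∂Q/∂z = (x) - (6*z) = x - 6*z
  ∂P/∂z - ∂R/∂x = (3*y - 4*z) - (y) = 2*y - 4*z
  ∂Q/∂x - ∂P/∂y = (0) - (3*z + 1) = -3*z - 1.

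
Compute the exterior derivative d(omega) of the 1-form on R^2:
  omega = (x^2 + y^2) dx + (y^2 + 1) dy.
d(omega) = (-2*y) dx ∧ dy

For a 1-form omega = sum_i f_i dx_i, the exterior derivative is
  d(omega) = sum_{i < j} (∂f_j/∂x_i - ∂f_i/∂x_j) dx_i ∧ dx_j.
  coefficient of dx ∧ dy: ∂f_2/∂x - ∂f_1/∂y = ∂(y^2 + 1)/∂x - ∂(x^2 + y^2)/∂y = -2*y
Assembling: d(omega) = (-2*y) dx ∧ dy.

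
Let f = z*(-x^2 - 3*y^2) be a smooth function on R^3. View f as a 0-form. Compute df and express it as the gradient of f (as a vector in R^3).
df = (-2*x*z) dx + (-6*y*z) dy + (-x^2 - 3*y^2) dz; grad f = (-2*x*z, -6*y*z, -x^2 - 3*y^2)

For a 0-form f, d f = (∂f/∂x) dx + (∂f/∂y) dy + (∂f/∂z) dz. The components of the vector representation are exactly the entries of grad f in Cartesian coordinates:
  ∂f/∂x = -2*x*z
  ∂f/∂y = -6*y*z
  ∂f/∂z = -x^2 - 3*y^2.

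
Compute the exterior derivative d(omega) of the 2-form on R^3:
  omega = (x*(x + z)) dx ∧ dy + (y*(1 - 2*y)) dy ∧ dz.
d(omega) = (x) dx ∧ dy ∧ dz

For a 2-form omega = sum_{i<j} g_{ij} dx_i ∧ dx_j, the exterior derivative is
  d(omega) = sum_{i<j} d(g_{ij}) ∧ dx_i ∧ dx_j = sum_{i<j, k} (∂g_{ij}/∂x_k) dx_k ∧ dx_i ∧ dx_j.
Expand each term, using dx_k ∧ dx_i ∧ dx_j = sgn(permutation) dx_{(a)} ∧ dx_{(b)} ∧ dx_{(c)} with (a < b < c) sorted:
  d(x*(x + z)) includes (∂/∂z)(x*(x + z)) dz = (x) dz, which multiplied by dx ∧ dy gives (x) dx ∧ dy ∧ dz
Collecting like 3-forms: d(omega) = (x) dx ∧ dy ∧ dz.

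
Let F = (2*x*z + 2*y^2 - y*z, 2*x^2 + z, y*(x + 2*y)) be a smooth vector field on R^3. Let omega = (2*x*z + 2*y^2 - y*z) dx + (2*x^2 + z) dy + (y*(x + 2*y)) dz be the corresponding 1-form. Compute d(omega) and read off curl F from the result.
d(omega) = (x + 4*y - 1) dy ∧ dz + (2*x - 2*y) dz ∧ dx + (4*x - 4*y + z) dx ∧ dy; curl F = (x + 4*y - 1, 2*x - 2*y, 4*x - 4*y + z)

d omega = sum_{i<j} (∂f_j/∂x_i - ∂f_i/∂x_j) dx_i ∧ dx_j. Under the identification (dy ∧ dz, dz ∧ dx, dx ∧ dy) ↔ (e_x, e_y, e_z), the coefficients are exactly the components of curl F. Compute:
  ∂R/∂y - ∂Q/∂z = (x + 4*y) - (1) = x + 4*y - 1
  ∂P/∂z - ∂R/∂x = (2*x - y) - (y) = 2*x - 2*y
  ∂Q/∂x - ∂P/∂y = (4*x) - (4*y - z) = 4*x - 4*y + z.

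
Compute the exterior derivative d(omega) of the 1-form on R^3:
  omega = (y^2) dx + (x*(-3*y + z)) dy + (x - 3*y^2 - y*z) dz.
d(omega) = (-5*y + z) dx ∧ dy + (1) dx ∧ dz + (-x - 6*y - z) dy ∧ dz

For a 1-form omega = sum_i f_i dx_i, the exterior derivative is
  d(omega) = sum_{i < j} (∂f_j/∂x_i - ∂f_i/∂x_j) dx_i ∧ dx_j.
  coefficient of dx ∧ dy: ∂f_2/∂x - ∂f_1/∂y = ∂(x*(-3*y + z))/∂x - ∂(y^2)/∂y = -5*y + z
  coefficient of dx ∧ dz: ∂f_3/∂x - ∂f_1/∂z = ∂(x - 3*y^2 - y*z)/∂x - ∂(y^2)/∂z = 1
  coefficient of dy ∧ dz: ∂f_3/∂y - ∂f_2/∂z = ∂(x - 3*y^2 - y*z)/∂y - ∂(x*(-3*y + z))/∂z = -x - 6*y - z
Assembling: d(omega) = (-5*y + z) dx ∧ dy + (1) dx ∧ dz + (-x - 6*y - z) dy ∧ dz.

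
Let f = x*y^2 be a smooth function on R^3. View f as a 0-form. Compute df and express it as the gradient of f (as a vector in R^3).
df = (y^2) dx + (2*x*y) dy + (0) dz; grad f = (y^2, 2*x*y, 0)

For a 0-form f, d f = (∂f/∂x) dx + (∂f/∂y) dy + (∂f/∂z) dz. The components of the vector representation are exactly the entries of grad f in Cartesian coordinates:
  ∂f/∂x = y^2
  ∂f/∂y = 2*x*y
  ∂f/∂z = 0.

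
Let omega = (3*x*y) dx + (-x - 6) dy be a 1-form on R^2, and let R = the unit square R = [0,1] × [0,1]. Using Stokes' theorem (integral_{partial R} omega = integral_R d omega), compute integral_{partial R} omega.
integral_(partial R) omega = -5/2

Stokes: integral_partial_R omega = integral_R d omega with d omega = (∂Q/∂x - ∂P/∂y) dx ∧ dy.
  ∂Q/∂x = -1
  ∂P/∂y = 3*x
  integrand = ∂Q/∂x - ∂P/∂y = -3*x - 1.
Integrating over R: integral_0^1 integral_0^1 (-3*x - 1) dx dy = -5/2.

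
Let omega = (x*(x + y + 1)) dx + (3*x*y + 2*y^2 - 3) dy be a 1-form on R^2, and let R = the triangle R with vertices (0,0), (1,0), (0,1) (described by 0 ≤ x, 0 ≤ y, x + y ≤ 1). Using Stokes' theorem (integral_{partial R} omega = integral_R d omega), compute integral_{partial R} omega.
integral_(partial R) omega = 1/3

Stokes: integral_partial_R omega = integral_R d omega with d omega = (∂Q/∂x - ∂P/∂y) dx ∧ dy.
  ∂Q/∂x = 3*y
  ∂P/∂y = x
  integrand = ∂Q/∂x - ∂P/∂y = -x + 3*y.
Integrating over R: integral_0^1 integral_0^{1-x} (-x + 3*y) dy dx = 1/3.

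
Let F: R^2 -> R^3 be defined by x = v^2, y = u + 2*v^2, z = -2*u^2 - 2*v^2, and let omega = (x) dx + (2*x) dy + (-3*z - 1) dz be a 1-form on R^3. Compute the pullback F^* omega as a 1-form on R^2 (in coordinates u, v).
F^* omega = (-24*u^3 - 24*u*v^2 + 4*u + 2*v^2) du + (2*v*(-12*u^2 - 7*v^2 + 2)) dv

Using F^*(f dg) = (f ∘ F) d(g ∘ F), substitute each coordinate x_i by F_i(u, v) in f_i, and replace dx_i by d F_i = (∂F_i/∂u) du + (∂F_i/∂v) dv.
  For the x component: f_1(F) = v^2; d F_1 = (0) du + (2*v) dv
  For the y component: f_2(F) = 2*v^2; d F_2 = (1) du + (4*v) dv
  For the z component: f_3(F) = 6*u^2 + 6*v^2 - 1; d F_3 = (-4*u) du + (-4*v) dv
Combining and collecting du, dv coefficients:
  coeff of du: -24*u^3 - 24*u*v^2 + 4*u + 2*v^2
  coeff of dv: 2*v*(-12*u^2 - 7*v^2 + 2)
F^* omega = (-24*u^3 - 24*u*v^2 + 4*u + 2*v^2) du + (2*v*(-12*u^2 - 7*v^2 + 2)) dv.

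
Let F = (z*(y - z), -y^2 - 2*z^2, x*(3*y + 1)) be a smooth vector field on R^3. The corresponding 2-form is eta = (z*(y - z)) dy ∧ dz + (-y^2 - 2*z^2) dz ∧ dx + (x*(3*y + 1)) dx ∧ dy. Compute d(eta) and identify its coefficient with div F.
d(eta) = (-2*y) dx ∧ dy ∧ dz; div F = -2*y

For a 2-form in R^3 of the form above, applying d gives a 3-form with coefficient ∂P/∂x + ∂Q/∂y + ∂R/∂z:
  ∂P/∂x = 0
  ∂Q/∂y = -2*y
  ∂R/∂z = 0
Sum = -2*y, which is exactly div F.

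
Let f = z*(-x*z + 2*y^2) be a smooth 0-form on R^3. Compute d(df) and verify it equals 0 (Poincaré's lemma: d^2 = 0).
d(df) = 0

Step 1: df = sum_i (∂f/∂x_i) dx_i = (-z^2) dx + (4*y*z) dy + (-2*x*z + 2*y^2) dz.
Step 2: Apply d again. Using the 1-form formula, the coefficient of dx ∧ dy in d(df) is ∂^2 f/∂x ∂y - ∂^2 f/∂y ∂x = (0) - (0) = 0 (equality of mixed partials for smooth f).
Similarly for dx ∧ dz and dy ∧ dz — all coefficients vanish. So d(df) = 0.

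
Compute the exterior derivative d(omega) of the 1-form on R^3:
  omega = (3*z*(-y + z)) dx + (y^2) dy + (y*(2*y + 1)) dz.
d(omega) = (3*z) dx ∧ dy + (3*y - 6*z) dx ∧ dz + (4*y + 1) dy ∧ dz

For a 1-form omega = sum_i f_i dx_i, the exterior derivative is
  d(omega) = sum_{i < j} (∂f_j/∂x_i - ∂f_i/∂x_j) dx_i ∧ dx_j.
  coefficient of dx ∧ dy: ∂f_2/∂x - ∂f_1/∂y = ∂(y^2)/∂x - ∂(3*z*(-y + z))/∂y = 3*z
  coefficient of dx ∧ dz: ∂f_3/∂x - ∂f_1/∂z = ∂(y*(2*y + 1))/∂x - ∂(3*z*(-y + z))/∂z = 3*y - 6*z
  coefficient of dy ∧ dz: ∂f_3/∂y - ∂f_2/∂z = ∂(y*(2*y + 1))/∂y - ∂(y^2)/∂z = 4*y + 1
Assembling: d(omega) = (3*z) dx ∧ dy + (3*y - 6*z) dx ∧ dz + (4*y + 1) dy ∧ dz.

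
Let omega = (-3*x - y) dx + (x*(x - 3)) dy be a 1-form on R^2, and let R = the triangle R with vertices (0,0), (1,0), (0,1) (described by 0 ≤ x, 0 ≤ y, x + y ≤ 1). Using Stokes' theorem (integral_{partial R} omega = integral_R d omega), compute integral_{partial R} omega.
integral_(partial R) omega = -2/3

Stokes: integral_partial_R omega = integral_R d omega with d omega = (∂Q/∂x - ∂P/∂y) dx ∧ dy.
  ∂Q/∂x = 2*x - 3
  ∂P/∂y = -1
  integrand = ∂Q/∂x - ∂P/∂y = 2*x - 2.
Integrating over R: integral_0^1 integral_0^{1-x} (2*x - 2) dy dx = -2/3.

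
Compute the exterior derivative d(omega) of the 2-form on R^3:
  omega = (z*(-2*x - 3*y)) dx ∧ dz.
d(omega) = (3*z) dx ∧ dy ∧ dz

For a 2-form omega = sum_{i<j} g_{ij} dx_i ∧ dx_j, the exterior derivative is
  d(omega) = sum_{i<j} d(g_{ij}) ∧ dx_i ∧ dx_j = sum_{i<j, k} (∂g_{ij}/∂x_k) dx_k ∧ dx_i ∧ dx_j.
Expand each term, using dx_k ∧ dx_i ∧ dx_j = sgn(permutation) dx_{(a)} ∧ dx_{(b)} ∧ dx_{(c)} with (a < b < c) sorted:
  d(z*(-2*x - 3*y)) includes (∂/∂y)(z*(-2*x - 3*y)) dy = (-3*z) dy, which multiplied by dx ∧ dz gives (3*z) dx ∧ dy ∧ dz
Collecting like 3-forms: d(omega) = (3*z) dx ∧ dy ∧ dz.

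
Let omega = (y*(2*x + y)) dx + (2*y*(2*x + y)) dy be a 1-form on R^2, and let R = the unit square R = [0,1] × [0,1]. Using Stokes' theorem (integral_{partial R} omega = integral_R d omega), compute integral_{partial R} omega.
integral_(partial R) omega = 0

Stokes: integral_partial_R omega = integral_R d omega with d omega = (∂Q/∂x - ∂P/∂y) dx ∧ dy.
  ∂Q/∂x = 4*y
  ∂P/∂y = 2*x + 2*y
  integrand = ∂Q/∂x - ∂P/∂y = -2*x + 2*y.
Integrating over R: integral_0^1 integral_0^1 (-2*x + 2*y) dx dy = 0.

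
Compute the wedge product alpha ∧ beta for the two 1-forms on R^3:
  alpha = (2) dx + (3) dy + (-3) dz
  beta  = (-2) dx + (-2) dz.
alpha ∧ beta = (-10) dx ∧ dz + (6) dx ∧ dy + (-6) dy ∧ dz

Distribute the wedge, using dx_i ∧ dx_j = -dx_j ∧ dx_i and dx_i ∧ dx_i = 0. For each pair (i, j) with i < j, the coefficient of dx_i ∧ dx_j in alpha ∧ beta is (alpha_i * beta_j - alpha_j * beta_i). Collecting: alpha ∧ beta = (-10) dx ∧ dz + (6) dx ∧ dy + (-6) dy ∧ dz.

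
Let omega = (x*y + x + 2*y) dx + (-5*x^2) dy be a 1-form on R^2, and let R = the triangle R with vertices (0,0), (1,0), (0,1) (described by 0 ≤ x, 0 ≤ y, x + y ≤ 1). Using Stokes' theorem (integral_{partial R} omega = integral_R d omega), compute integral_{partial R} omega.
integral_(partial R) omega = -17/6

Stokes: integral_partial_R omega = integral_R d omega with d omega = (∂Q/∂x - ∂P/∂y) dx ∧ dy.
  ∂Q/∂x = -10*x
  ∂P/∂y = x + 2
  integrand = ∂Q/∂x - ∂P/∂y = -11*x - 2.
Integrating over R: integral_0^1 integral_0^{1-x} (-11*x - 2) dy dx = -17/6.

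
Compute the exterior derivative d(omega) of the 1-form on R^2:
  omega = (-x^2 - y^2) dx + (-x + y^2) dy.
d(omega) = (2*y - 1) dx ∧ dy

For a 1-form omega = sum_i f_i dx_i, the exterior derivative is
  d(omega) = sum_{i < j} (∂f_j/∂x_i - ∂f_i/∂x_j) dx_i ∧ dx_j.
  coefficient of dx ∧ dy: ∂f_2/∂x - ∂f_1/∂y = ∂(-x + y^2)/∂x - ∂(-x^2 - y^2)/∂y = 2*y - 1
Assembling: d(omega) = (2*y - 1) dx ∧ dy.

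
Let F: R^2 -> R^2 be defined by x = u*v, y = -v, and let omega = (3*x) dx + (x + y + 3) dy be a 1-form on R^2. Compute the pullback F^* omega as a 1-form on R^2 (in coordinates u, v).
F^* omega = (3*u*v^2) du + (3*u^2*v - u*v + v - 3) dv

Using F^*(f dg) = (f ∘ F) d(g ∘ F), substitute each coordinate x_i by F_i(u, v) in f_i, and replace dx_i by d F_i = (∂F_i/∂u) du + (∂F_i/∂v) dv.
  For the x component: f_1(F) = 3*u*v; d F_1 = (v) du + (u) dv
  For the y component: f_2(F) = u*v - v + 3; d F_2 = (0) du + (-1) dv
Combining and collecting du, dv coefficients:
  coeff of du: 3*u*v^2
  coeff of dv: 3*u^2*v - u*v + v - 3
F^* omega = (3*u*v^2) du + (3*u^2*v - u*v + v - 3) dv.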